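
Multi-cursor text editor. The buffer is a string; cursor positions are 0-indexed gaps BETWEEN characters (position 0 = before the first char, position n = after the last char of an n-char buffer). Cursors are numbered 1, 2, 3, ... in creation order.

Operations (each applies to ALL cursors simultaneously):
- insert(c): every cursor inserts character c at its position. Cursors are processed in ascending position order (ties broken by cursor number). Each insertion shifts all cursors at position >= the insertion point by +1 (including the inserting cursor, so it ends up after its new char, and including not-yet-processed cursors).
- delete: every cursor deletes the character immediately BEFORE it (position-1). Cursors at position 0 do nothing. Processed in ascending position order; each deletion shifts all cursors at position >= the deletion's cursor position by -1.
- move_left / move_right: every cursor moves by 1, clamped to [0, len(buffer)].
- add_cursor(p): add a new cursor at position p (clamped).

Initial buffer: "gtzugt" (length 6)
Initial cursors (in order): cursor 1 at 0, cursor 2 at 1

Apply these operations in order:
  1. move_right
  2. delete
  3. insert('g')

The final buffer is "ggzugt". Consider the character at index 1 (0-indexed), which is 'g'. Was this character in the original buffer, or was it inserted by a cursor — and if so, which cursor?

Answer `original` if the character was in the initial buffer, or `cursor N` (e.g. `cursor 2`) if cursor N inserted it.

After op 1 (move_right): buffer="gtzugt" (len 6), cursors c1@1 c2@2, authorship ......
After op 2 (delete): buffer="zugt" (len 4), cursors c1@0 c2@0, authorship ....
After op 3 (insert('g')): buffer="ggzugt" (len 6), cursors c1@2 c2@2, authorship 12....
Authorship (.=original, N=cursor N): 1 2 . . . .
Index 1: author = 2

Answer: cursor 2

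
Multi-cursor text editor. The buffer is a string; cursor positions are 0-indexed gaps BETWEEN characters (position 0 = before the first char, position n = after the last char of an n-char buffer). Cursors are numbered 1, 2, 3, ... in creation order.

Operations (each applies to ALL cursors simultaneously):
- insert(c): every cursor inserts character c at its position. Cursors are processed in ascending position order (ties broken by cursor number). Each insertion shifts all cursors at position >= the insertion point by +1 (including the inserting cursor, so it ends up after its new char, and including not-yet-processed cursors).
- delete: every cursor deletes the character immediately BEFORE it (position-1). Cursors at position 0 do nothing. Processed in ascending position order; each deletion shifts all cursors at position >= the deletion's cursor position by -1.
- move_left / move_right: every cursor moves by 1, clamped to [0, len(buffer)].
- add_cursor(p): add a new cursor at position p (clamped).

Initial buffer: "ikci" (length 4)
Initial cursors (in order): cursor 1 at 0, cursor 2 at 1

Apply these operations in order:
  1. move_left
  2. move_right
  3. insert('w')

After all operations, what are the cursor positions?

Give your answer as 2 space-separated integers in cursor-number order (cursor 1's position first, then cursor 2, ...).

After op 1 (move_left): buffer="ikci" (len 4), cursors c1@0 c2@0, authorship ....
After op 2 (move_right): buffer="ikci" (len 4), cursors c1@1 c2@1, authorship ....
After op 3 (insert('w')): buffer="iwwkci" (len 6), cursors c1@3 c2@3, authorship .12...

Answer: 3 3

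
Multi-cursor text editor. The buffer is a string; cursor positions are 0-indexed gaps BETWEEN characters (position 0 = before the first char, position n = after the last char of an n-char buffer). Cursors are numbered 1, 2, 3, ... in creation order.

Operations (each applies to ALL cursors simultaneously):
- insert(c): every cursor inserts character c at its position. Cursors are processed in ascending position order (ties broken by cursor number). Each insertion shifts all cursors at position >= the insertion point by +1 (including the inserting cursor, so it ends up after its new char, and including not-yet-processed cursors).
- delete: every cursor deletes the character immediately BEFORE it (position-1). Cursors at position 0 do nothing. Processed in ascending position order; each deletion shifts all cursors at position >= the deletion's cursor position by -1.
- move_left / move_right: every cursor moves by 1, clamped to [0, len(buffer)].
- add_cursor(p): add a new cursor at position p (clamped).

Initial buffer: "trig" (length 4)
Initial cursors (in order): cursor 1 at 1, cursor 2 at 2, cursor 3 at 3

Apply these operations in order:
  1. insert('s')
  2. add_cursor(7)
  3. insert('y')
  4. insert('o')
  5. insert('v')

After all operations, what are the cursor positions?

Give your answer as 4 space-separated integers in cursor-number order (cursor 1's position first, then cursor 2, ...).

After op 1 (insert('s')): buffer="tsrsisg" (len 7), cursors c1@2 c2@4 c3@6, authorship .1.2.3.
After op 2 (add_cursor(7)): buffer="tsrsisg" (len 7), cursors c1@2 c2@4 c3@6 c4@7, authorship .1.2.3.
After op 3 (insert('y')): buffer="tsyrsyisygy" (len 11), cursors c1@3 c2@6 c3@9 c4@11, authorship .11.22.33.4
After op 4 (insert('o')): buffer="tsyorsyoisyogyo" (len 15), cursors c1@4 c2@8 c3@12 c4@15, authorship .111.222.333.44
After op 5 (insert('v')): buffer="tsyovrsyovisyovgyov" (len 19), cursors c1@5 c2@10 c3@15 c4@19, authorship .1111.2222.3333.444

Answer: 5 10 15 19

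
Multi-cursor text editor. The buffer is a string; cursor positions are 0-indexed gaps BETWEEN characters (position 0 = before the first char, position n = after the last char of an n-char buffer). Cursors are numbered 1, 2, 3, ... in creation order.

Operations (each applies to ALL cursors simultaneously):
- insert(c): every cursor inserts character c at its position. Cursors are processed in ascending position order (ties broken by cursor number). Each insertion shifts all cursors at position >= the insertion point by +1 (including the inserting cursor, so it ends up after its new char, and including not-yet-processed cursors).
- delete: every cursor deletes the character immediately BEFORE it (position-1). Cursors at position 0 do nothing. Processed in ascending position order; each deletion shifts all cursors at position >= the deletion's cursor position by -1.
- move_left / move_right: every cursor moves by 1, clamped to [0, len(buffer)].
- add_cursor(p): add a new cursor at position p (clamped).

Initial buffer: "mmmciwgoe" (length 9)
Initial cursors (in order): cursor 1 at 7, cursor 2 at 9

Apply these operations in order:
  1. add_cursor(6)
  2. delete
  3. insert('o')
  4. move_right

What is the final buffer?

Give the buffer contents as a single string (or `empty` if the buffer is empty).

After op 1 (add_cursor(6)): buffer="mmmciwgoe" (len 9), cursors c3@6 c1@7 c2@9, authorship .........
After op 2 (delete): buffer="mmmcio" (len 6), cursors c1@5 c3@5 c2@6, authorship ......
After op 3 (insert('o')): buffer="mmmcioooo" (len 9), cursors c1@7 c3@7 c2@9, authorship .....13.2
After op 4 (move_right): buffer="mmmcioooo" (len 9), cursors c1@8 c3@8 c2@9, authorship .....13.2

Answer: mmmcioooo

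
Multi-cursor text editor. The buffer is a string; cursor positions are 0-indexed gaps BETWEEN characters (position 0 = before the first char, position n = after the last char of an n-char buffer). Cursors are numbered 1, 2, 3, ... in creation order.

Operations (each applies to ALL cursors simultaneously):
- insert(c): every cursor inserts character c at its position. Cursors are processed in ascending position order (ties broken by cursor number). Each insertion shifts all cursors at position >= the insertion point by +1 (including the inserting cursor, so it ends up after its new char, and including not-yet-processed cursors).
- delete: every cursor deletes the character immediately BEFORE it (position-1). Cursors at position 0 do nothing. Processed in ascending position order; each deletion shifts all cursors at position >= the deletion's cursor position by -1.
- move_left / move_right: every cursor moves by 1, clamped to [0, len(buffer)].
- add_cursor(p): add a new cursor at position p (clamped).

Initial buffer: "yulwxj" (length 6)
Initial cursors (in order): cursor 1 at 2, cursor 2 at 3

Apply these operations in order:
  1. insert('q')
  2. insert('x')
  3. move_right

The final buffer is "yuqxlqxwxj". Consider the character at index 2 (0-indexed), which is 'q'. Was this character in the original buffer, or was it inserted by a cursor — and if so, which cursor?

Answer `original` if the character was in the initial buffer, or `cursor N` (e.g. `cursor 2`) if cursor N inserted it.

After op 1 (insert('q')): buffer="yuqlqwxj" (len 8), cursors c1@3 c2@5, authorship ..1.2...
After op 2 (insert('x')): buffer="yuqxlqxwxj" (len 10), cursors c1@4 c2@7, authorship ..11.22...
After op 3 (move_right): buffer="yuqxlqxwxj" (len 10), cursors c1@5 c2@8, authorship ..11.22...
Authorship (.=original, N=cursor N): . . 1 1 . 2 2 . . .
Index 2: author = 1

Answer: cursor 1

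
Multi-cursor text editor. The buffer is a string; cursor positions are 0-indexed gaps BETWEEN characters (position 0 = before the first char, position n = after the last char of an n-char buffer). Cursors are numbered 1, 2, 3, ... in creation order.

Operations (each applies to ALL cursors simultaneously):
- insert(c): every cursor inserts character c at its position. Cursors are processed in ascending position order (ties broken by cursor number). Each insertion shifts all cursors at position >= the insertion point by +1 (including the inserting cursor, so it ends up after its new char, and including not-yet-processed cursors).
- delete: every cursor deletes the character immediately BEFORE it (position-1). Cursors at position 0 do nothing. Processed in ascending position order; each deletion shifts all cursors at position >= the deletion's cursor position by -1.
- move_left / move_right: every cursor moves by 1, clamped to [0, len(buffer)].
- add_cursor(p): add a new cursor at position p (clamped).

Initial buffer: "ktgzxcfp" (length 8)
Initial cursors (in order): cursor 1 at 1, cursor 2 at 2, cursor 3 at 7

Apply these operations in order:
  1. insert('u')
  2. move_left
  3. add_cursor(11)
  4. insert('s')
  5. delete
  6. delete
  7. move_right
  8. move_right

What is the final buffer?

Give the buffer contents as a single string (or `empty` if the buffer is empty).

Answer: uugzxcu

Derivation:
After op 1 (insert('u')): buffer="kutugzxcfup" (len 11), cursors c1@2 c2@4 c3@10, authorship .1.2.....3.
After op 2 (move_left): buffer="kutugzxcfup" (len 11), cursors c1@1 c2@3 c3@9, authorship .1.2.....3.
After op 3 (add_cursor(11)): buffer="kutugzxcfup" (len 11), cursors c1@1 c2@3 c3@9 c4@11, authorship .1.2.....3.
After op 4 (insert('s')): buffer="ksutsugzxcfsups" (len 15), cursors c1@2 c2@5 c3@12 c4@15, authorship .11.22.....33.4
After op 5 (delete): buffer="kutugzxcfup" (len 11), cursors c1@1 c2@3 c3@9 c4@11, authorship .1.2.....3.
After op 6 (delete): buffer="uugzxcu" (len 7), cursors c1@0 c2@1 c3@6 c4@7, authorship 12....3
After op 7 (move_right): buffer="uugzxcu" (len 7), cursors c1@1 c2@2 c3@7 c4@7, authorship 12....3
After op 8 (move_right): buffer="uugzxcu" (len 7), cursors c1@2 c2@3 c3@7 c4@7, authorship 12....3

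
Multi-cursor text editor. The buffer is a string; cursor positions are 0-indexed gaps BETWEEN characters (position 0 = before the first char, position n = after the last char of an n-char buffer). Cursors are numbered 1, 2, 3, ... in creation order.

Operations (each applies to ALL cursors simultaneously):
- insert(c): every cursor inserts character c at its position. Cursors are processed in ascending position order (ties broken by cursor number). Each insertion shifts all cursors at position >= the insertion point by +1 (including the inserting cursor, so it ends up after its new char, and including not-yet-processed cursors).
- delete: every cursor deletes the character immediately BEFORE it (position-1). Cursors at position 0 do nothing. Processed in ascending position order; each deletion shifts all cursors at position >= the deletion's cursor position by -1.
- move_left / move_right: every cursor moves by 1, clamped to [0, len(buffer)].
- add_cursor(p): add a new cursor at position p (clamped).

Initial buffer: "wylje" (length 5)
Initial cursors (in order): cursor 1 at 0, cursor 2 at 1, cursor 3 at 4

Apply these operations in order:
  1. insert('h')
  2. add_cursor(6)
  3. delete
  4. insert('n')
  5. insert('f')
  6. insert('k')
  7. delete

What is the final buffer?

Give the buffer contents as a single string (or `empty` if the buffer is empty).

After op 1 (insert('h')): buffer="hwhyljhe" (len 8), cursors c1@1 c2@3 c3@7, authorship 1.2...3.
After op 2 (add_cursor(6)): buffer="hwhyljhe" (len 8), cursors c1@1 c2@3 c4@6 c3@7, authorship 1.2...3.
After op 3 (delete): buffer="wyle" (len 4), cursors c1@0 c2@1 c3@3 c4@3, authorship ....
After op 4 (insert('n')): buffer="nwnylnne" (len 8), cursors c1@1 c2@3 c3@7 c4@7, authorship 1.2..34.
After op 5 (insert('f')): buffer="nfwnfylnnffe" (len 12), cursors c1@2 c2@5 c3@11 c4@11, authorship 11.22..3434.
After op 6 (insert('k')): buffer="nfkwnfkylnnffkke" (len 16), cursors c1@3 c2@7 c3@15 c4@15, authorship 111.222..343434.
After op 7 (delete): buffer="nfwnfylnnffe" (len 12), cursors c1@2 c2@5 c3@11 c4@11, authorship 11.22..3434.

Answer: nfwnfylnnffe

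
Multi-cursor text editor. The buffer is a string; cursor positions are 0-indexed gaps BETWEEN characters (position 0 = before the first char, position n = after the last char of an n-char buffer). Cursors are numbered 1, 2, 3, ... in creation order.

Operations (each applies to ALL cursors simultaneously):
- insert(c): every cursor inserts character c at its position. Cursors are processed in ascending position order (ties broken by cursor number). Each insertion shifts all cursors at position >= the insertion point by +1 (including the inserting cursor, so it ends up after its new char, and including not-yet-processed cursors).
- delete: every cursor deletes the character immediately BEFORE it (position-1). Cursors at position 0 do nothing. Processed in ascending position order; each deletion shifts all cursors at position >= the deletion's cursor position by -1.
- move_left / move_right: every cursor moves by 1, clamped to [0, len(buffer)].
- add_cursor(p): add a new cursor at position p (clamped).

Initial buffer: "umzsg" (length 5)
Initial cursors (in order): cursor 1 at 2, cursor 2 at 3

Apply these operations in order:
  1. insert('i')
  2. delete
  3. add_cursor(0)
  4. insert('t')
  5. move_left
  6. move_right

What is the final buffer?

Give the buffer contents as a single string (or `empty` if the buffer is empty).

After op 1 (insert('i')): buffer="umizisg" (len 7), cursors c1@3 c2@5, authorship ..1.2..
After op 2 (delete): buffer="umzsg" (len 5), cursors c1@2 c2@3, authorship .....
After op 3 (add_cursor(0)): buffer="umzsg" (len 5), cursors c3@0 c1@2 c2@3, authorship .....
After op 4 (insert('t')): buffer="tumtztsg" (len 8), cursors c3@1 c1@4 c2@6, authorship 3..1.2..
After op 5 (move_left): buffer="tumtztsg" (len 8), cursors c3@0 c1@3 c2@5, authorship 3..1.2..
After op 6 (move_right): buffer="tumtztsg" (len 8), cursors c3@1 c1@4 c2@6, authorship 3..1.2..

Answer: tumtztsg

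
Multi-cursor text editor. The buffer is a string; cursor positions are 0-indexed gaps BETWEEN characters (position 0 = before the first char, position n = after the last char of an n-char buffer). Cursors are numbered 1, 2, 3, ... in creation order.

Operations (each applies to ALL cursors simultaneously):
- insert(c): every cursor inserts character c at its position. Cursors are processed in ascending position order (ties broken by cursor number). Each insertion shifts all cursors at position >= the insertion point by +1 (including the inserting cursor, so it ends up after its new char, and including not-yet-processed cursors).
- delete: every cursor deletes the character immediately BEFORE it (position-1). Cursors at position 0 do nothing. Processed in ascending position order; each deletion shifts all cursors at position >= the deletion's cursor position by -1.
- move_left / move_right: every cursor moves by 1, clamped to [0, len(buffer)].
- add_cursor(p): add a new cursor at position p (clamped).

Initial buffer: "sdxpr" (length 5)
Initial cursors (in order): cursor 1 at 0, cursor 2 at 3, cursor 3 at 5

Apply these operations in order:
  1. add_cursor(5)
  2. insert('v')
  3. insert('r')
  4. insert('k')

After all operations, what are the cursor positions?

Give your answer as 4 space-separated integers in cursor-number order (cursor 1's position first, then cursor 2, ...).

Answer: 3 9 17 17

Derivation:
After op 1 (add_cursor(5)): buffer="sdxpr" (len 5), cursors c1@0 c2@3 c3@5 c4@5, authorship .....
After op 2 (insert('v')): buffer="vsdxvprvv" (len 9), cursors c1@1 c2@5 c3@9 c4@9, authorship 1...2..34
After op 3 (insert('r')): buffer="vrsdxvrprvvrr" (len 13), cursors c1@2 c2@7 c3@13 c4@13, authorship 11...22..3434
After op 4 (insert('k')): buffer="vrksdxvrkprvvrrkk" (len 17), cursors c1@3 c2@9 c3@17 c4@17, authorship 111...222..343434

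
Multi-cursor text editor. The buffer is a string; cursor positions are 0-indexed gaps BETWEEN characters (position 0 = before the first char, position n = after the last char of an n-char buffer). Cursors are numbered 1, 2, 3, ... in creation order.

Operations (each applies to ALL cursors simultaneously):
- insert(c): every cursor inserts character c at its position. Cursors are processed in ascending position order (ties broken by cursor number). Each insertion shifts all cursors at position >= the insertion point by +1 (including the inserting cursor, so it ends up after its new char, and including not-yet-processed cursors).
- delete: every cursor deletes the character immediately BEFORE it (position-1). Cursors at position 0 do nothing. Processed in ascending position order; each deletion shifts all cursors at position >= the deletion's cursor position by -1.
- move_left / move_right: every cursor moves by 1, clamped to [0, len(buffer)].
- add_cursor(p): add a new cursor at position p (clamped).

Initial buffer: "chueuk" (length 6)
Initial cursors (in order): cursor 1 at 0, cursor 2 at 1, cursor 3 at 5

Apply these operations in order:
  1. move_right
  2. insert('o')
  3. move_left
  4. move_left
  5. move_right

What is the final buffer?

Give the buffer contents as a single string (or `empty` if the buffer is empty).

After op 1 (move_right): buffer="chueuk" (len 6), cursors c1@1 c2@2 c3@6, authorship ......
After op 2 (insert('o')): buffer="cohoueuko" (len 9), cursors c1@2 c2@4 c3@9, authorship .1.2....3
After op 3 (move_left): buffer="cohoueuko" (len 9), cursors c1@1 c2@3 c3@8, authorship .1.2....3
After op 4 (move_left): buffer="cohoueuko" (len 9), cursors c1@0 c2@2 c3@7, authorship .1.2....3
After op 5 (move_right): buffer="cohoueuko" (len 9), cursors c1@1 c2@3 c3@8, authorship .1.2....3

Answer: cohoueuko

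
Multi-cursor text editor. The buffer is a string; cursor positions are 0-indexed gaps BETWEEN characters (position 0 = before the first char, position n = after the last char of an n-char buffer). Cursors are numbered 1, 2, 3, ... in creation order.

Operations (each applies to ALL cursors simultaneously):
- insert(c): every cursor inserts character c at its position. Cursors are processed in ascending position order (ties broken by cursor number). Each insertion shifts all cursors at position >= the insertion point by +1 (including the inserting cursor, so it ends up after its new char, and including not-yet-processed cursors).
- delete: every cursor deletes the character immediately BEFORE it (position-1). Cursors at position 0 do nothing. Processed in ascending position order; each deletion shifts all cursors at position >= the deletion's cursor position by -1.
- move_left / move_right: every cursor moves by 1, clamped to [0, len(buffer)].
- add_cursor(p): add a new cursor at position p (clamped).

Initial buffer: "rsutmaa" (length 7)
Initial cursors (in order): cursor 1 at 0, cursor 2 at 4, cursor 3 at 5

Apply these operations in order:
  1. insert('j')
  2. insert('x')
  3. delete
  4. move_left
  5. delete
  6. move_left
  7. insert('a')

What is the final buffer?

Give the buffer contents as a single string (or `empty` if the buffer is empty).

After op 1 (insert('j')): buffer="jrsutjmjaa" (len 10), cursors c1@1 c2@6 c3@8, authorship 1....2.3..
After op 2 (insert('x')): buffer="jxrsutjxmjxaa" (len 13), cursors c1@2 c2@8 c3@11, authorship 11....22.33..
After op 3 (delete): buffer="jrsutjmjaa" (len 10), cursors c1@1 c2@6 c3@8, authorship 1....2.3..
After op 4 (move_left): buffer="jrsutjmjaa" (len 10), cursors c1@0 c2@5 c3@7, authorship 1....2.3..
After op 5 (delete): buffer="jrsujjaa" (len 8), cursors c1@0 c2@4 c3@5, authorship 1...23..
After op 6 (move_left): buffer="jrsujjaa" (len 8), cursors c1@0 c2@3 c3@4, authorship 1...23..
After op 7 (insert('a')): buffer="ajrsauajjaa" (len 11), cursors c1@1 c2@5 c3@7, authorship 11..2.323..

Answer: ajrsauajjaa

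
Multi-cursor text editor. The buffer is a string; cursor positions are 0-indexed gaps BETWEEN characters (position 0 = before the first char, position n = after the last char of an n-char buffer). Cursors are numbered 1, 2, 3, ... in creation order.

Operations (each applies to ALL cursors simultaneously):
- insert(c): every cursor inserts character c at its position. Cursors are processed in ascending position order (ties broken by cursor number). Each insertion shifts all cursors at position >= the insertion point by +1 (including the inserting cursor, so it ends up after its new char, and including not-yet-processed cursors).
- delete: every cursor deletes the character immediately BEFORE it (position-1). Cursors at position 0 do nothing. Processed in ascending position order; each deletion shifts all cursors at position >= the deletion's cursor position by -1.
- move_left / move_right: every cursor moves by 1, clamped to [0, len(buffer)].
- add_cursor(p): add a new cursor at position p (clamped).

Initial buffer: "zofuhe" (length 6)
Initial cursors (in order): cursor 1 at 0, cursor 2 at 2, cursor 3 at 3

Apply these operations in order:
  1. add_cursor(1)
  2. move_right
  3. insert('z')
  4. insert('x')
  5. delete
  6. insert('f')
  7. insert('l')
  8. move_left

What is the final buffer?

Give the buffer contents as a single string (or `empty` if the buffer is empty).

Answer: zzflozflfzfluzflhe

Derivation:
After op 1 (add_cursor(1)): buffer="zofuhe" (len 6), cursors c1@0 c4@1 c2@2 c3@3, authorship ......
After op 2 (move_right): buffer="zofuhe" (len 6), cursors c1@1 c4@2 c2@3 c3@4, authorship ......
After op 3 (insert('z')): buffer="zzozfzuzhe" (len 10), cursors c1@2 c4@4 c2@6 c3@8, authorship .1.4.2.3..
After op 4 (insert('x')): buffer="zzxozxfzxuzxhe" (len 14), cursors c1@3 c4@6 c2@9 c3@12, authorship .11.44.22.33..
After op 5 (delete): buffer="zzozfzuzhe" (len 10), cursors c1@2 c4@4 c2@6 c3@8, authorship .1.4.2.3..
After op 6 (insert('f')): buffer="zzfozffzfuzfhe" (len 14), cursors c1@3 c4@6 c2@9 c3@12, authorship .11.44.22.33..
After op 7 (insert('l')): buffer="zzflozflfzfluzflhe" (len 18), cursors c1@4 c4@8 c2@12 c3@16, authorship .111.444.222.333..
After op 8 (move_left): buffer="zzflozflfzfluzflhe" (len 18), cursors c1@3 c4@7 c2@11 c3@15, authorship .111.444.222.333..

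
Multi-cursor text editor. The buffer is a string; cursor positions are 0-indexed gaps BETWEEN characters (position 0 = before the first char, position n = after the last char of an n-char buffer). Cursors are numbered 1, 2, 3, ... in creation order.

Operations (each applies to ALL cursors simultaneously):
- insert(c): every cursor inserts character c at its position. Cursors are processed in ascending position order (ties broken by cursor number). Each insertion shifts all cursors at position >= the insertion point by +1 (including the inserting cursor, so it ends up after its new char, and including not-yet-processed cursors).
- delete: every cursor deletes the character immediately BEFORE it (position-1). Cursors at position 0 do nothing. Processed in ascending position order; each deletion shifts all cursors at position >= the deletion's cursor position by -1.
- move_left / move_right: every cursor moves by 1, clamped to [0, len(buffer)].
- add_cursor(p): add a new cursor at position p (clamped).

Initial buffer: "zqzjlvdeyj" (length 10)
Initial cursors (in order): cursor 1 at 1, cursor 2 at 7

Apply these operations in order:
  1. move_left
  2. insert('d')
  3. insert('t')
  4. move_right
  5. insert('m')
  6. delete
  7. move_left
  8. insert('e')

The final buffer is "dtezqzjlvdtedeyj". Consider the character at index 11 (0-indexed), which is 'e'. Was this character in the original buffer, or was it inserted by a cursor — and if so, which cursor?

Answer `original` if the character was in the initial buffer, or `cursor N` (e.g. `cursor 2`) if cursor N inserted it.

Answer: cursor 2

Derivation:
After op 1 (move_left): buffer="zqzjlvdeyj" (len 10), cursors c1@0 c2@6, authorship ..........
After op 2 (insert('d')): buffer="dzqzjlvddeyj" (len 12), cursors c1@1 c2@8, authorship 1......2....
After op 3 (insert('t')): buffer="dtzqzjlvdtdeyj" (len 14), cursors c1@2 c2@10, authorship 11......22....
After op 4 (move_right): buffer="dtzqzjlvdtdeyj" (len 14), cursors c1@3 c2@11, authorship 11......22....
After op 5 (insert('m')): buffer="dtzmqzjlvdtdmeyj" (len 16), cursors c1@4 c2@13, authorship 11.1.....22.2...
After op 6 (delete): buffer="dtzqzjlvdtdeyj" (len 14), cursors c1@3 c2@11, authorship 11......22....
After op 7 (move_left): buffer="dtzqzjlvdtdeyj" (len 14), cursors c1@2 c2@10, authorship 11......22....
After op 8 (insert('e')): buffer="dtezqzjlvdtedeyj" (len 16), cursors c1@3 c2@12, authorship 111......222....
Authorship (.=original, N=cursor N): 1 1 1 . . . . . . 2 2 2 . . . .
Index 11: author = 2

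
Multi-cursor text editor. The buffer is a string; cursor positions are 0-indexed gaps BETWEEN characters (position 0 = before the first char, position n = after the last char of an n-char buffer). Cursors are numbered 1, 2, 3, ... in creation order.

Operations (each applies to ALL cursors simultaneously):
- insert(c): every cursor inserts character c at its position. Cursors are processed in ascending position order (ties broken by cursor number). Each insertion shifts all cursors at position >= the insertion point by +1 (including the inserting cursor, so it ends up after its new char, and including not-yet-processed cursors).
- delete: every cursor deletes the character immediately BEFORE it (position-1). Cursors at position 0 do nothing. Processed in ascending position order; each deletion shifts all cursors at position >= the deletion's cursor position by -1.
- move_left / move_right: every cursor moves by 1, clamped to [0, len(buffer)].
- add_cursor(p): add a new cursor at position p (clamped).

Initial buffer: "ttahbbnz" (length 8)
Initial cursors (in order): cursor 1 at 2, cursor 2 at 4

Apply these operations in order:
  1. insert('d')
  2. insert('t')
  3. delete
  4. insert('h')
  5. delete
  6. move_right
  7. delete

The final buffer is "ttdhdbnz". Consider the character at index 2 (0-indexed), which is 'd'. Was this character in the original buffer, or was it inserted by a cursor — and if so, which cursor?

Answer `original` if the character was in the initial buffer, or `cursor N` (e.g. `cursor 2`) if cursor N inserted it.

After op 1 (insert('d')): buffer="ttdahdbbnz" (len 10), cursors c1@3 c2@6, authorship ..1..2....
After op 2 (insert('t')): buffer="ttdtahdtbbnz" (len 12), cursors c1@4 c2@8, authorship ..11..22....
After op 3 (delete): buffer="ttdahdbbnz" (len 10), cursors c1@3 c2@6, authorship ..1..2....
After op 4 (insert('h')): buffer="ttdhahdhbbnz" (len 12), cursors c1@4 c2@8, authorship ..11..22....
After op 5 (delete): buffer="ttdahdbbnz" (len 10), cursors c1@3 c2@6, authorship ..1..2....
After op 6 (move_right): buffer="ttdahdbbnz" (len 10), cursors c1@4 c2@7, authorship ..1..2....
After op 7 (delete): buffer="ttdhdbnz" (len 8), cursors c1@3 c2@5, authorship ..1.2...
Authorship (.=original, N=cursor N): . . 1 . 2 . . .
Index 2: author = 1

Answer: cursor 1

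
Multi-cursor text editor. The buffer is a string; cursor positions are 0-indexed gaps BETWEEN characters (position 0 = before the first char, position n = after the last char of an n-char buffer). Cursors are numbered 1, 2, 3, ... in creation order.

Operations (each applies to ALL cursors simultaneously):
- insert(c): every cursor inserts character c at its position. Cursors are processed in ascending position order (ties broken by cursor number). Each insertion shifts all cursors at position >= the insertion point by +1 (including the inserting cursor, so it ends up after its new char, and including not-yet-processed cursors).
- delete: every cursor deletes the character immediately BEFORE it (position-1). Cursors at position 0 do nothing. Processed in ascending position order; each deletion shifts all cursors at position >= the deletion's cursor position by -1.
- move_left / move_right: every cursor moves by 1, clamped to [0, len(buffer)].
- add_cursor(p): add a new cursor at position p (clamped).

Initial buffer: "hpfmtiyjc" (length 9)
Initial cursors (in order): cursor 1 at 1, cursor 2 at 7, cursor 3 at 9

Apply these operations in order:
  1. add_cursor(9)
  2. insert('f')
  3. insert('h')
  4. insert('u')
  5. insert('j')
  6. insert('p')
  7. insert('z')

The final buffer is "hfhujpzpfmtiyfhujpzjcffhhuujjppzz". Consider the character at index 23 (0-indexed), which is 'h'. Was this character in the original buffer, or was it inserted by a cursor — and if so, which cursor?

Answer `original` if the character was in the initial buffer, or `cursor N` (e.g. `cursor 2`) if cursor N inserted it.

Answer: cursor 3

Derivation:
After op 1 (add_cursor(9)): buffer="hpfmtiyjc" (len 9), cursors c1@1 c2@7 c3@9 c4@9, authorship .........
After op 2 (insert('f')): buffer="hfpfmtiyfjcff" (len 13), cursors c1@2 c2@9 c3@13 c4@13, authorship .1......2..34
After op 3 (insert('h')): buffer="hfhpfmtiyfhjcffhh" (len 17), cursors c1@3 c2@11 c3@17 c4@17, authorship .11......22..3434
After op 4 (insert('u')): buffer="hfhupfmtiyfhujcffhhuu" (len 21), cursors c1@4 c2@13 c3@21 c4@21, authorship .111......222..343434
After op 5 (insert('j')): buffer="hfhujpfmtiyfhujjcffhhuujj" (len 25), cursors c1@5 c2@15 c3@25 c4@25, authorship .1111......2222..34343434
After op 6 (insert('p')): buffer="hfhujppfmtiyfhujpjcffhhuujjpp" (len 29), cursors c1@6 c2@17 c3@29 c4@29, authorship .11111......22222..3434343434
After op 7 (insert('z')): buffer="hfhujpzpfmtiyfhujpzjcffhhuujjppzz" (len 33), cursors c1@7 c2@19 c3@33 c4@33, authorship .111111......222222..343434343434
Authorship (.=original, N=cursor N): . 1 1 1 1 1 1 . . . . . . 2 2 2 2 2 2 . . 3 4 3 4 3 4 3 4 3 4 3 4
Index 23: author = 3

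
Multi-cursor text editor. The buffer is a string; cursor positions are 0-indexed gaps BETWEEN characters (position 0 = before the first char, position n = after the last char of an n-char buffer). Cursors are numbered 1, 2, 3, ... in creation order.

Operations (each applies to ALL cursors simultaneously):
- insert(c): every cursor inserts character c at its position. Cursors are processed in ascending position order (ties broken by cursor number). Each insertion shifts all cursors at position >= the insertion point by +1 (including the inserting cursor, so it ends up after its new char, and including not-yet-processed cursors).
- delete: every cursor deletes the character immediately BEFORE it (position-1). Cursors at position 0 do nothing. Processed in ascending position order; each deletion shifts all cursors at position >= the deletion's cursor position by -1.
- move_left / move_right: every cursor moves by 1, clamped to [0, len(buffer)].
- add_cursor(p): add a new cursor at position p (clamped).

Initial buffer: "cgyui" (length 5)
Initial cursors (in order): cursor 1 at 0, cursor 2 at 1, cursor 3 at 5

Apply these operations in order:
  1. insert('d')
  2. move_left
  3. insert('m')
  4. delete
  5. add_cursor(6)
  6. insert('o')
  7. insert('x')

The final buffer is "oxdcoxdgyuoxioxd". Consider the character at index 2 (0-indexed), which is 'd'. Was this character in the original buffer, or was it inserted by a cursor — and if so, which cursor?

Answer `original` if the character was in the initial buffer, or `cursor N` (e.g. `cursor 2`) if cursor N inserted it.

After op 1 (insert('d')): buffer="dcdgyuid" (len 8), cursors c1@1 c2@3 c3@8, authorship 1.2....3
After op 2 (move_left): buffer="dcdgyuid" (len 8), cursors c1@0 c2@2 c3@7, authorship 1.2....3
After op 3 (insert('m')): buffer="mdcmdgyuimd" (len 11), cursors c1@1 c2@4 c3@10, authorship 11.22....33
After op 4 (delete): buffer="dcdgyuid" (len 8), cursors c1@0 c2@2 c3@7, authorship 1.2....3
After op 5 (add_cursor(6)): buffer="dcdgyuid" (len 8), cursors c1@0 c2@2 c4@6 c3@7, authorship 1.2....3
After op 6 (insert('o')): buffer="odcodgyuoiod" (len 12), cursors c1@1 c2@4 c4@9 c3@11, authorship 11.22...4.33
After op 7 (insert('x')): buffer="oxdcoxdgyuoxioxd" (len 16), cursors c1@2 c2@6 c4@12 c3@15, authorship 111.222...44.333
Authorship (.=original, N=cursor N): 1 1 1 . 2 2 2 . . . 4 4 . 3 3 3
Index 2: author = 1

Answer: cursor 1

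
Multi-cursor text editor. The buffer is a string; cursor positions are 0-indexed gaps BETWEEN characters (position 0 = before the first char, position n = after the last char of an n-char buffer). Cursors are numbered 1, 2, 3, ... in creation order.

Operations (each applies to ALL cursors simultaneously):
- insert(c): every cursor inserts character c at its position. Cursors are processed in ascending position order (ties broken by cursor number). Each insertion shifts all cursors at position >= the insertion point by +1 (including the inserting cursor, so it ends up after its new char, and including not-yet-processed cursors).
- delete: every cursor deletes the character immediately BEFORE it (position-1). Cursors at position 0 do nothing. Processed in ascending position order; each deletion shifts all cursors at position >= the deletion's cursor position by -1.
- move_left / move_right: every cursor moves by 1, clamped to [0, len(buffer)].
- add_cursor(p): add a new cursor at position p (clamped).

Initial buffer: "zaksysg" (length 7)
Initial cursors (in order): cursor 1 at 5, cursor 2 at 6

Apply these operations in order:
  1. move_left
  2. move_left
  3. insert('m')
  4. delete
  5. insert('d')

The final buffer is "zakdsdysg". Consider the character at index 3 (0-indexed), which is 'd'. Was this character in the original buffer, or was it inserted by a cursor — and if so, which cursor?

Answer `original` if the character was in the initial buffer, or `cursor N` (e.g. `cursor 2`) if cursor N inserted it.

After op 1 (move_left): buffer="zaksysg" (len 7), cursors c1@4 c2@5, authorship .......
After op 2 (move_left): buffer="zaksysg" (len 7), cursors c1@3 c2@4, authorship .......
After op 3 (insert('m')): buffer="zakmsmysg" (len 9), cursors c1@4 c2@6, authorship ...1.2...
After op 4 (delete): buffer="zaksysg" (len 7), cursors c1@3 c2@4, authorship .......
After op 5 (insert('d')): buffer="zakdsdysg" (len 9), cursors c1@4 c2@6, authorship ...1.2...
Authorship (.=original, N=cursor N): . . . 1 . 2 . . .
Index 3: author = 1

Answer: cursor 1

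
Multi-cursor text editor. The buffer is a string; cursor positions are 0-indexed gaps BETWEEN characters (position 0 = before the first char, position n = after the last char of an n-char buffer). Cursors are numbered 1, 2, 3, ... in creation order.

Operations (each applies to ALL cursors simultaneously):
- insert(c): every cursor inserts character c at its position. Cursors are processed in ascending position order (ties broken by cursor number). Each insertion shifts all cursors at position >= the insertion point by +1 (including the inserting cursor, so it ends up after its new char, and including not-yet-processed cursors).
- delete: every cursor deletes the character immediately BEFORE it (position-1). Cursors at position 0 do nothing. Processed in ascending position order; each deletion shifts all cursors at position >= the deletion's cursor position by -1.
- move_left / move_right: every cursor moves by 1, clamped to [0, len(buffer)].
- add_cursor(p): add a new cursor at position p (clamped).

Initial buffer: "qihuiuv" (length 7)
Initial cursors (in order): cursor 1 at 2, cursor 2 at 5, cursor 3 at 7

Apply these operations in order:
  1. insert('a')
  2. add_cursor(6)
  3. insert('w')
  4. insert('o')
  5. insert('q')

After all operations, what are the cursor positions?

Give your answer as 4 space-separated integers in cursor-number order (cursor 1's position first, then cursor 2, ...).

After op 1 (insert('a')): buffer="qiahuiauva" (len 10), cursors c1@3 c2@7 c3@10, authorship ..1...2..3
After op 2 (add_cursor(6)): buffer="qiahuiauva" (len 10), cursors c1@3 c4@6 c2@7 c3@10, authorship ..1...2..3
After op 3 (insert('w')): buffer="qiawhuiwawuvaw" (len 14), cursors c1@4 c4@8 c2@10 c3@14, authorship ..11...422..33
After op 4 (insert('o')): buffer="qiawohuiwoawouvawo" (len 18), cursors c1@5 c4@10 c2@13 c3@18, authorship ..111...44222..333
After op 5 (insert('q')): buffer="qiawoqhuiwoqawoquvawoq" (len 22), cursors c1@6 c4@12 c2@16 c3@22, authorship ..1111...4442222..3333

Answer: 6 16 22 12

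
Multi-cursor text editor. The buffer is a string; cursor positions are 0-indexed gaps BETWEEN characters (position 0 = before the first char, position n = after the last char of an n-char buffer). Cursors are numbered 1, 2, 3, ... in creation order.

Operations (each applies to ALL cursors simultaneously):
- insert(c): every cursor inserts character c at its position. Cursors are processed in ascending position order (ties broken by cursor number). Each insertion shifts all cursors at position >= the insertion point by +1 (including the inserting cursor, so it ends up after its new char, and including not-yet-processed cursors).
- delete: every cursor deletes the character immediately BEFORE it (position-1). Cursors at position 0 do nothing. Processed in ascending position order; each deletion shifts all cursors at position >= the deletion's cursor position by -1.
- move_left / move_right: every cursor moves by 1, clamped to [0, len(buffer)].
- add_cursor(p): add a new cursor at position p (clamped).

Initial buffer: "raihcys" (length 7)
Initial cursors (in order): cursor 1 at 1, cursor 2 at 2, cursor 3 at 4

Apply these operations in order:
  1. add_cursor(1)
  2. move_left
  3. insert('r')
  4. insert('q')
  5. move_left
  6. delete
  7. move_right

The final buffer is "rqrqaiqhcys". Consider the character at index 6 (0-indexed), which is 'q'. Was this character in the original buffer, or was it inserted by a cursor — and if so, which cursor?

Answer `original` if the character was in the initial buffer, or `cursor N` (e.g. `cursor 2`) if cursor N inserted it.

Answer: cursor 3

Derivation:
After op 1 (add_cursor(1)): buffer="raihcys" (len 7), cursors c1@1 c4@1 c2@2 c3@4, authorship .......
After op 2 (move_left): buffer="raihcys" (len 7), cursors c1@0 c4@0 c2@1 c3@3, authorship .......
After op 3 (insert('r')): buffer="rrrrairhcys" (len 11), cursors c1@2 c4@2 c2@4 c3@7, authorship 14.2..3....
After op 4 (insert('q')): buffer="rrqqrrqairqhcys" (len 15), cursors c1@4 c4@4 c2@7 c3@11, authorship 1414.22..33....
After op 5 (move_left): buffer="rrqqrrqairqhcys" (len 15), cursors c1@3 c4@3 c2@6 c3@10, authorship 1414.22..33....
After op 6 (delete): buffer="rqrqaiqhcys" (len 11), cursors c1@1 c4@1 c2@3 c3@6, authorship 14.2..3....
After op 7 (move_right): buffer="rqrqaiqhcys" (len 11), cursors c1@2 c4@2 c2@4 c3@7, authorship 14.2..3....
Authorship (.=original, N=cursor N): 1 4 . 2 . . 3 . . . .
Index 6: author = 3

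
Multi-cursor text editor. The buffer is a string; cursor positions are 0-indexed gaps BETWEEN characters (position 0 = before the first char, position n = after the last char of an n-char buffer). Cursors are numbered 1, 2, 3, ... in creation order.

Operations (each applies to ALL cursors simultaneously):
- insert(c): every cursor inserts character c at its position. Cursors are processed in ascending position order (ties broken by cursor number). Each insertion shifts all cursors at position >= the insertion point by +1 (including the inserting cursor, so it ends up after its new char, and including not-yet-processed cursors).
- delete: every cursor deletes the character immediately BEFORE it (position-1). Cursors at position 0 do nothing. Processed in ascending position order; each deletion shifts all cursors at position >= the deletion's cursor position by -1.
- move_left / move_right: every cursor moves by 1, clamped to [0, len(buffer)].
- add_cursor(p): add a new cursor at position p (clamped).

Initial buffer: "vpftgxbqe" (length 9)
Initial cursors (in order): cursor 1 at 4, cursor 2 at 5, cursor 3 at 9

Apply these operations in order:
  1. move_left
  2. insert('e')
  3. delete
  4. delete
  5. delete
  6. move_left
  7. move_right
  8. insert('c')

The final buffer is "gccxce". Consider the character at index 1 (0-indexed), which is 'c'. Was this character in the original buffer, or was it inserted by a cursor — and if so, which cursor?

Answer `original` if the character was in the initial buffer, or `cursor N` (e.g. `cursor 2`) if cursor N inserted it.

After op 1 (move_left): buffer="vpftgxbqe" (len 9), cursors c1@3 c2@4 c3@8, authorship .........
After op 2 (insert('e')): buffer="vpfetegxbqee" (len 12), cursors c1@4 c2@6 c3@11, authorship ...1.2....3.
After op 3 (delete): buffer="vpftgxbqe" (len 9), cursors c1@3 c2@4 c3@8, authorship .........
After op 4 (delete): buffer="vpgxbe" (len 6), cursors c1@2 c2@2 c3@5, authorship ......
After op 5 (delete): buffer="gxe" (len 3), cursors c1@0 c2@0 c3@2, authorship ...
After op 6 (move_left): buffer="gxe" (len 3), cursors c1@0 c2@0 c3@1, authorship ...
After op 7 (move_right): buffer="gxe" (len 3), cursors c1@1 c2@1 c3@2, authorship ...
After op 8 (insert('c')): buffer="gccxce" (len 6), cursors c1@3 c2@3 c3@5, authorship .12.3.
Authorship (.=original, N=cursor N): . 1 2 . 3 .
Index 1: author = 1

Answer: cursor 1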